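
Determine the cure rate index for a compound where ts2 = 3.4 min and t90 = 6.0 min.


CRI = 100 / (t90 - ts2)
= 100 / (6.0 - 3.4)
= 100 / 2.6
= 38.46 min^-1

38.46 min^-1


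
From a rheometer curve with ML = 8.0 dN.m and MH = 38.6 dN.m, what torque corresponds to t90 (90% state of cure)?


M90 = ML + 0.9 * (MH - ML)
M90 = 8.0 + 0.9 * (38.6 - 8.0)
M90 = 8.0 + 0.9 * 30.6
M90 = 35.54 dN.m

35.54 dN.m


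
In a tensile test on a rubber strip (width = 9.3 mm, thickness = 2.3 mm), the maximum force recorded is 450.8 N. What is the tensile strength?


Area = width * thickness = 9.3 * 2.3 = 21.39 mm^2
TS = force / area = 450.8 / 21.39 = 21.08 MPa

21.08 MPa


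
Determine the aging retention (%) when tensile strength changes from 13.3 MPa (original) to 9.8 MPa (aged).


Retention = aged / original * 100
= 9.8 / 13.3 * 100
= 73.7%

73.7%


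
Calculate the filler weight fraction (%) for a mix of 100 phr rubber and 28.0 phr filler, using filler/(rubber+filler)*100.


Filler % = filler / (rubber + filler) * 100
= 28.0 / (100 + 28.0) * 100
= 28.0 / 128.0 * 100
= 21.88%

21.88%


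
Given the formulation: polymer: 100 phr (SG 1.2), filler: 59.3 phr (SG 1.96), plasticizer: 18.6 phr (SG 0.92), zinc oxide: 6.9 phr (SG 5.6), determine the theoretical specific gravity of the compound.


Sum of weights = 184.8
Volume contributions:
  polymer: 100/1.2 = 83.3333
  filler: 59.3/1.96 = 30.2551
  plasticizer: 18.6/0.92 = 20.2174
  zinc oxide: 6.9/5.6 = 1.2321
Sum of volumes = 135.0380
SG = 184.8 / 135.0380 = 1.369

SG = 1.369


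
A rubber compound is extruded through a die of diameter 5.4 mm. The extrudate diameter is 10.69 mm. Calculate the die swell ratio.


Die swell ratio = D_extrudate / D_die
= 10.69 / 5.4
= 1.98

Die swell = 1.98


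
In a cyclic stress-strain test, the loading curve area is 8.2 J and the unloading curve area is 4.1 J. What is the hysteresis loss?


Hysteresis loss = loading - unloading
= 8.2 - 4.1
= 4.1 J

4.1 J


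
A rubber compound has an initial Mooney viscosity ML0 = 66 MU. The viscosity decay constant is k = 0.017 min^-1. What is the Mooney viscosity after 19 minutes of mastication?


ML = ML0 * exp(-k * t)
ML = 66 * exp(-0.017 * 19)
ML = 66 * 0.7240
ML = 47.78 MU

47.78 MU


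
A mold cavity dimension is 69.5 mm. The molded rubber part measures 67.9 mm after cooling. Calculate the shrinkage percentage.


Shrinkage = (mold - part) / mold * 100
= (69.5 - 67.9) / 69.5 * 100
= 1.6 / 69.5 * 100
= 2.3%

2.3%


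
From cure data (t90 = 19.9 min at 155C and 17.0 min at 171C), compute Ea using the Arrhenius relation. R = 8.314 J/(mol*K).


T1 = 428.15 K, T2 = 444.15 K
1/T1 - 1/T2 = 8.4138e-05
ln(t1/t2) = ln(19.9/17.0) = 0.1575
Ea = 8.314 * 0.1575 / 8.4138e-05 = 15563.7349 J/mol
Ea = 15.56 kJ/mol

15.56 kJ/mol


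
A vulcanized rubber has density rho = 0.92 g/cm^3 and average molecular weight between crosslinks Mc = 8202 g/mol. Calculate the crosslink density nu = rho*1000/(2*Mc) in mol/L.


nu = rho * 1000 / (2 * Mc)
nu = 0.92 * 1000 / (2 * 8202)
nu = 920.0 / 16404
nu = 0.0561 mol/L

0.0561 mol/L


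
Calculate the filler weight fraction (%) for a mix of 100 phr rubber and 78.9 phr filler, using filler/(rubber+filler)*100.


Filler % = filler / (rubber + filler) * 100
= 78.9 / (100 + 78.9) * 100
= 78.9 / 178.9 * 100
= 44.1%

44.1%


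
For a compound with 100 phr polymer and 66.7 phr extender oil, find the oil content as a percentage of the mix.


Oil % = oil / (100 + oil) * 100
= 66.7 / (100 + 66.7) * 100
= 66.7 / 166.7 * 100
= 40.01%

40.01%


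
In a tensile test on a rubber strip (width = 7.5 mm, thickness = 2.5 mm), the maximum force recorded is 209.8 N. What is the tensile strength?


Area = width * thickness = 7.5 * 2.5 = 18.75 mm^2
TS = force / area = 209.8 / 18.75 = 11.19 MPa

11.19 MPa


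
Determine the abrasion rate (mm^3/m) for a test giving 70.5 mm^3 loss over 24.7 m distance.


Rate = volume_loss / distance
= 70.5 / 24.7
= 2.854 mm^3/m

2.854 mm^3/m


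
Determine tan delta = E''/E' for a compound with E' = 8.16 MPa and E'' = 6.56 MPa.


tan delta = E'' / E'
= 6.56 / 8.16
= 0.8039

tan delta = 0.8039


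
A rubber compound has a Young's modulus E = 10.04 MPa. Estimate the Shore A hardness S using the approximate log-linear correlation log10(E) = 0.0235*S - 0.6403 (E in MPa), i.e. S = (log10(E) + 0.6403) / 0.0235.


log10(E) = 0.0235*S - 0.6403  =>  S = (log10(E) + 0.6403) / 0.0235
log10(10.04) = 1.001734
S = (1.001734 + 0.6403) / 0.0235 = 1.642034 / 0.0235
S = 69.9

Shore A = 69.9


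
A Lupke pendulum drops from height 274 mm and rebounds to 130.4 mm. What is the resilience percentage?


Resilience = h_rebound / h_drop * 100
= 130.4 / 274 * 100
= 47.6%

47.6%


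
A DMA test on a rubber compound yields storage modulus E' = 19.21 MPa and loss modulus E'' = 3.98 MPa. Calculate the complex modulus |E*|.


|E*| = sqrt(E'^2 + E''^2)
= sqrt(19.21^2 + 3.98^2)
= sqrt(369.0241 + 15.8404)
= 19.618 MPa

19.618 MPa


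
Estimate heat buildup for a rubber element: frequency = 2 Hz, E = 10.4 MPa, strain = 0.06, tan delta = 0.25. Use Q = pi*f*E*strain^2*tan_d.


Q = pi * f * E * strain^2 * tan_d
= pi * 2 * 10.4 * 0.06^2 * 0.25
= pi * 2 * 10.4 * 0.0036 * 0.25
= 0.0588

Q = 0.0588


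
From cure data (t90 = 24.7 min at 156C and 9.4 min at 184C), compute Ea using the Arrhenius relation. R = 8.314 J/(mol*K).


T1 = 429.15 K, T2 = 457.15 K
1/T1 - 1/T2 = 1.4272e-04
ln(t1/t2) = ln(24.7/9.4) = 0.9661
Ea = 8.314 * 0.9661 / 1.4272e-04 = 56278.0465 J/mol
Ea = 56.28 kJ/mol

56.28 kJ/mol


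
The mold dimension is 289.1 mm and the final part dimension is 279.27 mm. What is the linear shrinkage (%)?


Shrinkage = (mold - part) / mold * 100
= (289.1 - 279.27) / 289.1 * 100
= 9.83 / 289.1 * 100
= 3.4%

3.4%


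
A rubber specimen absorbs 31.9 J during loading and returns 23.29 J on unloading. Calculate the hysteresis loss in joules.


Hysteresis loss = loading - unloading
= 31.9 - 23.29
= 8.61 J

8.61 J


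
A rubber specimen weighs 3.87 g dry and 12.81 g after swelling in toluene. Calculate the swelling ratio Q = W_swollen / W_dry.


Q = W_swollen / W_dry
Q = 12.81 / 3.87
Q = 3.31

Q = 3.31


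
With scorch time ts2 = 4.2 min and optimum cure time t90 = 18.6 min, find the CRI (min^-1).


CRI = 100 / (t90 - ts2)
= 100 / (18.6 - 4.2)
= 100 / 14.4
= 6.94 min^-1

6.94 min^-1


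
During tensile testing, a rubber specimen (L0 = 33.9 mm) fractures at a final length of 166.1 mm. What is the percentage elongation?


Elongation = (Lf - L0) / L0 * 100
= (166.1 - 33.9) / 33.9 * 100
= 132.2 / 33.9 * 100
= 390.0%

390.0%


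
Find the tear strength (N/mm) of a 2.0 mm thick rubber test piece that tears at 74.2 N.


Tear strength = force / thickness
= 74.2 / 2.0
= 37.1 N/mm

37.1 N/mm


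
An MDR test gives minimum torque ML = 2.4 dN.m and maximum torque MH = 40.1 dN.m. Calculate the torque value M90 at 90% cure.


M90 = ML + 0.9 * (MH - ML)
M90 = 2.4 + 0.9 * (40.1 - 2.4)
M90 = 2.4 + 0.9 * 37.7
M90 = 36.33 dN.m

36.33 dN.m


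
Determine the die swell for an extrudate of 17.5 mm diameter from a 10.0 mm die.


Die swell ratio = D_extrudate / D_die
= 17.5 / 10.0
= 1.75

Die swell = 1.75


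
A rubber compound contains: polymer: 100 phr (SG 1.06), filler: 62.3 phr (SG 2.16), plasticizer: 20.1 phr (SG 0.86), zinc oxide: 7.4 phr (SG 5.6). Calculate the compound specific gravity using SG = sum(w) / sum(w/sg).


Sum of weights = 189.8
Volume contributions:
  polymer: 100/1.06 = 94.3396
  filler: 62.3/2.16 = 28.8426
  plasticizer: 20.1/0.86 = 23.3721
  zinc oxide: 7.4/5.6 = 1.3214
Sum of volumes = 147.8757
SG = 189.8 / 147.8757 = 1.284

SG = 1.284


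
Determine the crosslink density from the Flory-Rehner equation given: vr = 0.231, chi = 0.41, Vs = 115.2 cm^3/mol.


ln(1 - vr) = ln(1 - 0.231) = -0.2627
Numerator = -((-0.2627) + 0.231 + 0.41 * 0.231^2) = 0.0098
Denominator = 115.2 * (0.231^(1/3) - 0.231/2) = 57.3787
nu = 0.0098 / 57.3787 = 1.7056e-04 mol/cm^3

1.7056e-04 mol/cm^3


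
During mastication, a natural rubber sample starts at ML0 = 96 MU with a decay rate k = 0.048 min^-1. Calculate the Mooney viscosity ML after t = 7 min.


ML = ML0 * exp(-k * t)
ML = 96 * exp(-0.048 * 7)
ML = 96 * 0.7146
ML = 68.6 MU

68.6 MU


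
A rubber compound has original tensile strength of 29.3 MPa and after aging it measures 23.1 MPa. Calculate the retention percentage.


Retention = aged / original * 100
= 23.1 / 29.3 * 100
= 78.8%

78.8%


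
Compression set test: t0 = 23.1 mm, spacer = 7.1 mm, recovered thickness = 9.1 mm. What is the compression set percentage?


CS = (t0 - recovered) / (t0 - ts) * 100
= (23.1 - 9.1) / (23.1 - 7.1) * 100
= 14.0 / 16.0 * 100
= 87.5%

87.5%


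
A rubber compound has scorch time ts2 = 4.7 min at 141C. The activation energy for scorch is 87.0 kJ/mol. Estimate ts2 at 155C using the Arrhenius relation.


Convert temperatures: T1 = 141 + 273.15 = 414.15 K, T2 = 155 + 273.15 = 428.15 K
ts2_new = 4.7 * exp(87000 / 8.314 * (1/428.15 - 1/414.15))
1/T2 - 1/T1 = -7.8954e-05
ts2_new = 2.06 min

2.06 min


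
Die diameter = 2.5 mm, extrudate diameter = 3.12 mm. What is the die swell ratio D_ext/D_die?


Die swell ratio = D_extrudate / D_die
= 3.12 / 2.5
= 1.248

Die swell = 1.248


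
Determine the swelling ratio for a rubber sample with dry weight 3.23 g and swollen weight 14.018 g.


Q = W_swollen / W_dry
Q = 14.018 / 3.23
Q = 4.34

Q = 4.34


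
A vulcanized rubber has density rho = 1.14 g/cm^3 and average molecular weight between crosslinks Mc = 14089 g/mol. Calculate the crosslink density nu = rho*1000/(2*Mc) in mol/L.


nu = rho * 1000 / (2 * Mc)
nu = 1.14 * 1000 / (2 * 14089)
nu = 1140.0 / 28178
nu = 0.0405 mol/L

0.0405 mol/L


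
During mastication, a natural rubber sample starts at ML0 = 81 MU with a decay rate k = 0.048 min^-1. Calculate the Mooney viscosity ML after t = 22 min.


ML = ML0 * exp(-k * t)
ML = 81 * exp(-0.048 * 22)
ML = 81 * 0.3478
ML = 28.18 MU

28.18 MU


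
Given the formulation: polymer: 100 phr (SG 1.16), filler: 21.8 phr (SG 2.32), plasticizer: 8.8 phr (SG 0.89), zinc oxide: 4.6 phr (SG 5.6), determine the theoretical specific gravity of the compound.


Sum of weights = 135.2
Volume contributions:
  polymer: 100/1.16 = 86.2069
  filler: 21.8/2.32 = 9.3966
  plasticizer: 8.8/0.89 = 9.8876
  zinc oxide: 4.6/5.6 = 0.8214
Sum of volumes = 106.3125
SG = 135.2 / 106.3125 = 1.272

SG = 1.272


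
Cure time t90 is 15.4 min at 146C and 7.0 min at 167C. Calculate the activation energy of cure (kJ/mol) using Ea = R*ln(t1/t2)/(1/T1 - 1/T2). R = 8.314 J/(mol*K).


T1 = 419.15 K, T2 = 440.15 K
1/T1 - 1/T2 = 1.1383e-04
ln(t1/t2) = ln(15.4/7.0) = 0.7885
Ea = 8.314 * 0.7885 / 1.1383e-04 = 57588.9438 J/mol
Ea = 57.59 kJ/mol

57.59 kJ/mol


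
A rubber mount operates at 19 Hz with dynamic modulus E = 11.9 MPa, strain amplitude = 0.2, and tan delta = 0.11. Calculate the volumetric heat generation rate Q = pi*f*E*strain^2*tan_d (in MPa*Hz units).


Q = pi * f * E * strain^2 * tan_d
= pi * 19 * 11.9 * 0.2^2 * 0.11
= pi * 19 * 11.9 * 0.0400 * 0.11
= 3.1254

Q = 3.1254


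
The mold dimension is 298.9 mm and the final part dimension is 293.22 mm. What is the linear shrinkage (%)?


Shrinkage = (mold - part) / mold * 100
= (298.9 - 293.22) / 298.9 * 100
= 5.68 / 298.9 * 100
= 1.9%

1.9%


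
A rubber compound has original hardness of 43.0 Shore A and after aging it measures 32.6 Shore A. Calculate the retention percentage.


Retention = aged / original * 100
= 32.6 / 43.0 * 100
= 75.8%

75.8%


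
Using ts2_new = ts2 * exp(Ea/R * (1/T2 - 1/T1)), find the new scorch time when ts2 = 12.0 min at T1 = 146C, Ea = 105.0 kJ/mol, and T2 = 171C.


Convert temperatures: T1 = 146 + 273.15 = 419.15 K, T2 = 171 + 273.15 = 444.15 K
ts2_new = 12.0 * exp(105000 / 8.314 * (1/444.15 - 1/419.15))
1/T2 - 1/T1 = -1.3429e-04
ts2_new = 2.2 min

2.2 min


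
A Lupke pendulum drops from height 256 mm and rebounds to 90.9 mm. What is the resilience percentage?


Resilience = h_rebound / h_drop * 100
= 90.9 / 256 * 100
= 35.5%

35.5%


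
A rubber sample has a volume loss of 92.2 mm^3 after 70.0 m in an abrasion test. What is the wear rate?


Rate = volume_loss / distance
= 92.2 / 70.0
= 1.317 mm^3/m

1.317 mm^3/m


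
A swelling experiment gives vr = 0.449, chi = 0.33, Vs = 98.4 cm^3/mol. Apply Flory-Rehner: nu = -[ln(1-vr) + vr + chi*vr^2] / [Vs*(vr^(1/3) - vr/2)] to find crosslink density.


ln(1 - vr) = ln(1 - 0.449) = -0.5960
Numerator = -((-0.5960) + 0.449 + 0.33 * 0.449^2) = 0.0805
Denominator = 98.4 * (0.449^(1/3) - 0.449/2) = 53.2582
nu = 0.0805 / 53.2582 = 0.0015 mol/cm^3

0.0015 mol/cm^3


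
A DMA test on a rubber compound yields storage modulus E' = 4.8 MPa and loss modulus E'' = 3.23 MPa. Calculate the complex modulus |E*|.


|E*| = sqrt(E'^2 + E''^2)
= sqrt(4.8^2 + 3.23^2)
= sqrt(23.0400 + 10.4329)
= 5.786 MPa

5.786 MPa


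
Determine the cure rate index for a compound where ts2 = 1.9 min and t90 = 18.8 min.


CRI = 100 / (t90 - ts2)
= 100 / (18.8 - 1.9)
= 100 / 16.9
= 5.92 min^-1

5.92 min^-1


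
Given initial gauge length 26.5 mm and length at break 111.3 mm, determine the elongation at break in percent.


Elongation = (Lf - L0) / L0 * 100
= (111.3 - 26.5) / 26.5 * 100
= 84.8 / 26.5 * 100
= 320.0%

320.0%


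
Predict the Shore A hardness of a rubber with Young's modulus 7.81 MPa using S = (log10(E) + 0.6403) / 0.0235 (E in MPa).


log10(E) = 0.0235*S - 0.6403  =>  S = (log10(E) + 0.6403) / 0.0235
log10(7.81) = 0.892651
S = (0.892651 + 0.6403) / 0.0235 = 1.532951 / 0.0235
S = 65.2

Shore A = 65.2


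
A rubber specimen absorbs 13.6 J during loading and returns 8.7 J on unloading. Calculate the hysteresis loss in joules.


Hysteresis loss = loading - unloading
= 13.6 - 8.7
= 4.9 J

4.9 J


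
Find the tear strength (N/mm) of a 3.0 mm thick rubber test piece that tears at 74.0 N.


Tear strength = force / thickness
= 74.0 / 3.0
= 24.67 N/mm

24.67 N/mm


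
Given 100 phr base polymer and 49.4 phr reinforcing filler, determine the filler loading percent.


Filler % = filler / (rubber + filler) * 100
= 49.4 / (100 + 49.4) * 100
= 49.4 / 149.4 * 100
= 33.07%

33.07%


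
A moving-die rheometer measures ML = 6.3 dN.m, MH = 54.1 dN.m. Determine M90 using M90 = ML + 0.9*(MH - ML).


M90 = ML + 0.9 * (MH - ML)
M90 = 6.3 + 0.9 * (54.1 - 6.3)
M90 = 6.3 + 0.9 * 47.8
M90 = 49.32 dN.m

49.32 dN.m


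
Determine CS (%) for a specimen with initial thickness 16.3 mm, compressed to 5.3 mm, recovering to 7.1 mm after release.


CS = (t0 - recovered) / (t0 - ts) * 100
= (16.3 - 7.1) / (16.3 - 5.3) * 100
= 9.2 / 11.0 * 100
= 83.6%

83.6%


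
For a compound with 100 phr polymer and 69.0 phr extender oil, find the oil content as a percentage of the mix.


Oil % = oil / (100 + oil) * 100
= 69.0 / (100 + 69.0) * 100
= 69.0 / 169.0 * 100
= 40.83%

40.83%


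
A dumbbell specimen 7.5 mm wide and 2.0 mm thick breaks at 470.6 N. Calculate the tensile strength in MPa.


Area = width * thickness = 7.5 * 2.0 = 15.0 mm^2
TS = force / area = 470.6 / 15.0 = 31.37 MPa

31.37 MPa


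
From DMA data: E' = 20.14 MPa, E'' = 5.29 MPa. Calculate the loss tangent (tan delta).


tan delta = E'' / E'
= 5.29 / 20.14
= 0.2627

tan delta = 0.2627


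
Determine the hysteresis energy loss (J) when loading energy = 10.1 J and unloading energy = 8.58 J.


Hysteresis loss = loading - unloading
= 10.1 - 8.58
= 1.52 J

1.52 J


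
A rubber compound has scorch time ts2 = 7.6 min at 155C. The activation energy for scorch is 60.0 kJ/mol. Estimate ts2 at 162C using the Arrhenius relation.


Convert temperatures: T1 = 155 + 273.15 = 428.15 K, T2 = 162 + 273.15 = 435.15 K
ts2_new = 7.6 * exp(60000 / 8.314 * (1/435.15 - 1/428.15))
1/T2 - 1/T1 = -3.7572e-05
ts2_new = 5.8 min

5.8 min


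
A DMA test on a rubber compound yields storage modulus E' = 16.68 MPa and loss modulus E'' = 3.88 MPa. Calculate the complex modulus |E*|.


|E*| = sqrt(E'^2 + E''^2)
= sqrt(16.68^2 + 3.88^2)
= sqrt(278.2224 + 15.0544)
= 17.125 MPa

17.125 MPa


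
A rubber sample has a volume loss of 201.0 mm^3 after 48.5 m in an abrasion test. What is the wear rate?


Rate = volume_loss / distance
= 201.0 / 48.5
= 4.144 mm^3/m

4.144 mm^3/m


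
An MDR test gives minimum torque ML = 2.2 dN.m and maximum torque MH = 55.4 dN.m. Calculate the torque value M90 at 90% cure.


M90 = ML + 0.9 * (MH - ML)
M90 = 2.2 + 0.9 * (55.4 - 2.2)
M90 = 2.2 + 0.9 * 53.2
M90 = 50.08 dN.m

50.08 dN.m


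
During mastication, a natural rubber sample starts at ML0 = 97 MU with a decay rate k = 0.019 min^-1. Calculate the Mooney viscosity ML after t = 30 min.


ML = ML0 * exp(-k * t)
ML = 97 * exp(-0.019 * 30)
ML = 97 * 0.5655
ML = 54.86 MU

54.86 MU


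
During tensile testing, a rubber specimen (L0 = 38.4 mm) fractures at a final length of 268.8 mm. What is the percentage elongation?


Elongation = (Lf - L0) / L0 * 100
= (268.8 - 38.4) / 38.4 * 100
= 230.4 / 38.4 * 100
= 600.0%

600.0%


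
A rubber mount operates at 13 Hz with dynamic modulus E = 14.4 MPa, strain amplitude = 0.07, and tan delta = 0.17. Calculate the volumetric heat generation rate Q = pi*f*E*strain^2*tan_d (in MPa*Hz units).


Q = pi * f * E * strain^2 * tan_d
= pi * 13 * 14.4 * 0.07^2 * 0.17
= pi * 13 * 14.4 * 0.0049 * 0.17
= 0.4899

Q = 0.4899


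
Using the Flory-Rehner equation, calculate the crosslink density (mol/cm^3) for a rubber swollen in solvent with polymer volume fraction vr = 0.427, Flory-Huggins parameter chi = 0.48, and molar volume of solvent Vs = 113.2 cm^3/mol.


ln(1 - vr) = ln(1 - 0.427) = -0.5569
Numerator = -((-0.5569) + 0.427 + 0.48 * 0.427^2) = 0.0424
Denominator = 113.2 * (0.427^(1/3) - 0.427/2) = 61.0742
nu = 0.0424 / 61.0742 = 6.9345e-04 mol/cm^3

6.9345e-04 mol/cm^3


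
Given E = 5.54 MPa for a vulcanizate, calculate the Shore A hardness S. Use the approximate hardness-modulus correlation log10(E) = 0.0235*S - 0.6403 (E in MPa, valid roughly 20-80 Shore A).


log10(E) = 0.0235*S - 0.6403  =>  S = (log10(E) + 0.6403) / 0.0235
log10(5.54) = 0.743510
S = (0.743510 + 0.6403) / 0.0235 = 1.383810 / 0.0235
S = 58.9

Shore A = 58.9


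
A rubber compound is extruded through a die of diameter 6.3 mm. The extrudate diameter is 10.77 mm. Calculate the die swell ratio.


Die swell ratio = D_extrudate / D_die
= 10.77 / 6.3
= 1.71

Die swell = 1.71


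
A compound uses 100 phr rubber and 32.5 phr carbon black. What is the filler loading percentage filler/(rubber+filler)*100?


Filler % = filler / (rubber + filler) * 100
= 32.5 / (100 + 32.5) * 100
= 32.5 / 132.5 * 100
= 24.53%

24.53%


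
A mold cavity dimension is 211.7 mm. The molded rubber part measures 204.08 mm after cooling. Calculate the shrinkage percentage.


Shrinkage = (mold - part) / mold * 100
= (211.7 - 204.08) / 211.7 * 100
= 7.62 / 211.7 * 100
= 3.6%

3.6%


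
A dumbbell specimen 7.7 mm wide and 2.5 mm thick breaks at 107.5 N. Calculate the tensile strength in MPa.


Area = width * thickness = 7.7 * 2.5 = 19.25 mm^2
TS = force / area = 107.5 / 19.25 = 5.58 MPa

5.58 MPa


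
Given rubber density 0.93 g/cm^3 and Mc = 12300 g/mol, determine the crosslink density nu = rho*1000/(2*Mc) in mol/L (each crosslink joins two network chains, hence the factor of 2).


nu = rho * 1000 / (2 * Mc)
nu = 0.93 * 1000 / (2 * 12300)
nu = 930.0 / 24600
nu = 0.0378 mol/L

0.0378 mol/L


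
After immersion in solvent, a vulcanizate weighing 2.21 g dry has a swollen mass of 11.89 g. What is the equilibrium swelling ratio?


Q = W_swollen / W_dry
Q = 11.89 / 2.21
Q = 5.38

Q = 5.38


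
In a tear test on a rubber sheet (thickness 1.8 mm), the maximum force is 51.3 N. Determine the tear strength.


Tear strength = force / thickness
= 51.3 / 1.8
= 28.5 N/mm

28.5 N/mm


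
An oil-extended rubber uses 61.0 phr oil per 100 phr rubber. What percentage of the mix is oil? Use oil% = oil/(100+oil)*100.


Oil % = oil / (100 + oil) * 100
= 61.0 / (100 + 61.0) * 100
= 61.0 / 161.0 * 100
= 37.89%

37.89%


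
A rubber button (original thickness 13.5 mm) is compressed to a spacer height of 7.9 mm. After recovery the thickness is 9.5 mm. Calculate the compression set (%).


CS = (t0 - recovered) / (t0 - ts) * 100
= (13.5 - 9.5) / (13.5 - 7.9) * 100
= 4.0 / 5.6 * 100
= 71.4%

71.4%


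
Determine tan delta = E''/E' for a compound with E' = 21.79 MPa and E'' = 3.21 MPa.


tan delta = E'' / E'
= 3.21 / 21.79
= 0.1473

tan delta = 0.1473


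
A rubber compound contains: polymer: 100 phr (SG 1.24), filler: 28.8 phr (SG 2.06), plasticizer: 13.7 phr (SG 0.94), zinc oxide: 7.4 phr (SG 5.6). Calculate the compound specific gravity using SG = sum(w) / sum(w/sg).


Sum of weights = 149.9
Volume contributions:
  polymer: 100/1.24 = 80.6452
  filler: 28.8/2.06 = 13.9806
  plasticizer: 13.7/0.94 = 14.5745
  zinc oxide: 7.4/5.6 = 1.3214
Sum of volumes = 110.5216
SG = 149.9 / 110.5216 = 1.356

SG = 1.356


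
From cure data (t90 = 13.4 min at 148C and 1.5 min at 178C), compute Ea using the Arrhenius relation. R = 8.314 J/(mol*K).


T1 = 421.15 K, T2 = 451.15 K
1/T1 - 1/T2 = 1.5789e-04
ln(t1/t2) = ln(13.4/1.5) = 2.1898
Ea = 8.314 * 2.1898 / 1.5789e-04 = 115305.2073 J/mol
Ea = 115.31 kJ/mol

115.31 kJ/mol


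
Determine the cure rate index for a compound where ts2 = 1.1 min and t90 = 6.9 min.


CRI = 100 / (t90 - ts2)
= 100 / (6.9 - 1.1)
= 100 / 5.8
= 17.24 min^-1

17.24 min^-1


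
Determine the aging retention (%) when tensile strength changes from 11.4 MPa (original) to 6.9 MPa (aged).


Retention = aged / original * 100
= 6.9 / 11.4 * 100
= 60.5%

60.5%


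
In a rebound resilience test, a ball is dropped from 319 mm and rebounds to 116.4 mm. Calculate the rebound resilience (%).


Resilience = h_rebound / h_drop * 100
= 116.4 / 319 * 100
= 36.5%

36.5%


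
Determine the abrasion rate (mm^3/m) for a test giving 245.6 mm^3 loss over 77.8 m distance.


Rate = volume_loss / distance
= 245.6 / 77.8
= 3.157 mm^3/m

3.157 mm^3/m


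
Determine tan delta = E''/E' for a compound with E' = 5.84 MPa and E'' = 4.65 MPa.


tan delta = E'' / E'
= 4.65 / 5.84
= 0.7962

tan delta = 0.7962


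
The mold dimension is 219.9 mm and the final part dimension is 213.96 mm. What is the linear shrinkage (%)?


Shrinkage = (mold - part) / mold * 100
= (219.9 - 213.96) / 219.9 * 100
= 5.94 / 219.9 * 100
= 2.7%

2.7%


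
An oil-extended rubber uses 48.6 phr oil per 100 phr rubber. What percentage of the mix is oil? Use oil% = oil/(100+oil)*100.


Oil % = oil / (100 + oil) * 100
= 48.6 / (100 + 48.6) * 100
= 48.6 / 148.6 * 100
= 32.71%

32.71%


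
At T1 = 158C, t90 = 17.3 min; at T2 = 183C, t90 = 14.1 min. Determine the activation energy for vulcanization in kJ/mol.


T1 = 431.15 K, T2 = 456.15 K
1/T1 - 1/T2 = 1.2712e-04
ln(t1/t2) = ln(17.3/14.1) = 0.2045
Ea = 8.314 * 0.2045 / 1.2712e-04 = 13377.2461 J/mol
Ea = 13.38 kJ/mol

13.38 kJ/mol


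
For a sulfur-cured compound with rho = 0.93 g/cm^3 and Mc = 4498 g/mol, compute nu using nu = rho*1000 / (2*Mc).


nu = rho * 1000 / (2 * Mc)
nu = 0.93 * 1000 / (2 * 4498)
nu = 930.0 / 8996
nu = 0.1034 mol/L

0.1034 mol/L


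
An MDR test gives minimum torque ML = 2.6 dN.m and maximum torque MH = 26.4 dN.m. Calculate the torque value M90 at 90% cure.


M90 = ML + 0.9 * (MH - ML)
M90 = 2.6 + 0.9 * (26.4 - 2.6)
M90 = 2.6 + 0.9 * 23.8
M90 = 24.02 dN.m

24.02 dN.m


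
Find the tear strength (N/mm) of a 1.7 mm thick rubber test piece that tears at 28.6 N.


Tear strength = force / thickness
= 28.6 / 1.7
= 16.82 N/mm

16.82 N/mm


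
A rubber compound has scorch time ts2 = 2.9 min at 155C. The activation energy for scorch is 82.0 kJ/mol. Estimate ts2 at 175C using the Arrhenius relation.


Convert temperatures: T1 = 155 + 273.15 = 428.15 K, T2 = 175 + 273.15 = 448.15 K
ts2_new = 2.9 * exp(82000 / 8.314 * (1/448.15 - 1/428.15))
1/T2 - 1/T1 = -1.0423e-04
ts2_new = 1.04 min

1.04 min


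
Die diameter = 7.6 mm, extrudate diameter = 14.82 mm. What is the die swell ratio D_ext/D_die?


Die swell ratio = D_extrudate / D_die
= 14.82 / 7.6
= 1.95

Die swell = 1.95


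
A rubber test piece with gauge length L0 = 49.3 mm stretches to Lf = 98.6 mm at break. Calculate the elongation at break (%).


Elongation = (Lf - L0) / L0 * 100
= (98.6 - 49.3) / 49.3 * 100
= 49.3 / 49.3 * 100
= 100.0%

100.0%


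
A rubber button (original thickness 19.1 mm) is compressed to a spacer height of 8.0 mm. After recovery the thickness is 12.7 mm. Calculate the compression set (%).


CS = (t0 - recovered) / (t0 - ts) * 100
= (19.1 - 12.7) / (19.1 - 8.0) * 100
= 6.4 / 11.1 * 100
= 57.7%

57.7%


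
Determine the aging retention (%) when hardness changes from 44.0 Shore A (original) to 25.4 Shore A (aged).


Retention = aged / original * 100
= 25.4 / 44.0 * 100
= 57.7%

57.7%


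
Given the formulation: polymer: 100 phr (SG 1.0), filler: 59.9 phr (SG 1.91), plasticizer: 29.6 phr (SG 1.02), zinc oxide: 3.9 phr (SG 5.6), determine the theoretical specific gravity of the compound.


Sum of weights = 193.4
Volume contributions:
  polymer: 100/1.0 = 100.0000
  filler: 59.9/1.91 = 31.3613
  plasticizer: 29.6/1.02 = 29.0196
  zinc oxide: 3.9/5.6 = 0.6964
Sum of volumes = 161.0773
SG = 193.4 / 161.0773 = 1.201

SG = 1.201


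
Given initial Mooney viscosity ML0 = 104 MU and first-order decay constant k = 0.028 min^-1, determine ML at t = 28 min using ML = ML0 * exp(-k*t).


ML = ML0 * exp(-k * t)
ML = 104 * exp(-0.028 * 28)
ML = 104 * 0.4566
ML = 47.48 MU

47.48 MU


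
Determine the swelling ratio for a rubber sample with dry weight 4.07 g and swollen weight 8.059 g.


Q = W_swollen / W_dry
Q = 8.059 / 4.07
Q = 1.98

Q = 1.98


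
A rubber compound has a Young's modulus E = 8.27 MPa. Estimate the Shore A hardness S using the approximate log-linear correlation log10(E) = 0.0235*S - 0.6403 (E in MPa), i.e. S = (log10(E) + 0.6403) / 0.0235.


log10(E) = 0.0235*S - 0.6403  =>  S = (log10(E) + 0.6403) / 0.0235
log10(8.27) = 0.917506
S = (0.917506 + 0.6403) / 0.0235 = 1.557806 / 0.0235
S = 66.3

Shore A = 66.3


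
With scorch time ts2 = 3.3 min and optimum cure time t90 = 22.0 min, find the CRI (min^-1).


CRI = 100 / (t90 - ts2)
= 100 / (22.0 - 3.3)
= 100 / 18.7
= 5.35 min^-1

5.35 min^-1


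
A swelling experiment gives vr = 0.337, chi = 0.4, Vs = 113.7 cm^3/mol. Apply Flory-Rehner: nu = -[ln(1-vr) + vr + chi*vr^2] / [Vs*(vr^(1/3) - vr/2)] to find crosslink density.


ln(1 - vr) = ln(1 - 0.337) = -0.4110
Numerator = -((-0.4110) + 0.337 + 0.4 * 0.337^2) = 0.0286
Denominator = 113.7 * (0.337^(1/3) - 0.337/2) = 59.9647
nu = 0.0286 / 59.9647 = 4.7616e-04 mol/cm^3

4.7616e-04 mol/cm^3


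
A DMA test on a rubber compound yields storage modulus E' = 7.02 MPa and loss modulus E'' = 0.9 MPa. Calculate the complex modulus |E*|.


|E*| = sqrt(E'^2 + E''^2)
= sqrt(7.02^2 + 0.9^2)
= sqrt(49.2804 + 0.8100)
= 7.077 MPa

7.077 MPa


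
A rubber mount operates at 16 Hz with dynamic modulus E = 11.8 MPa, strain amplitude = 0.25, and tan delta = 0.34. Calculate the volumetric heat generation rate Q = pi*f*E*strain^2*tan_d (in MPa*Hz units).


Q = pi * f * E * strain^2 * tan_d
= pi * 16 * 11.8 * 0.25^2 * 0.34
= pi * 16 * 11.8 * 0.0625 * 0.34
= 12.6041

Q = 12.6041


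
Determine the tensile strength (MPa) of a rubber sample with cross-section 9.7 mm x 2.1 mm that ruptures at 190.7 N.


Area = width * thickness = 9.7 * 2.1 = 20.37 mm^2
TS = force / area = 190.7 / 20.37 = 9.36 MPa

9.36 MPa


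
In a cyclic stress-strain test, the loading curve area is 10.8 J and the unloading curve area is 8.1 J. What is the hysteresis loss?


Hysteresis loss = loading - unloading
= 10.8 - 8.1
= 2.7 J

2.7 J


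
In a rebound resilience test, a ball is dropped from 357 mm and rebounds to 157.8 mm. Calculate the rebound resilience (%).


Resilience = h_rebound / h_drop * 100
= 157.8 / 357 * 100
= 44.2%

44.2%


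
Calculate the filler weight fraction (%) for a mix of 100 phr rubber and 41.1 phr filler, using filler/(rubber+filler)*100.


Filler % = filler / (rubber + filler) * 100
= 41.1 / (100 + 41.1) * 100
= 41.1 / 141.1 * 100
= 29.13%

29.13%


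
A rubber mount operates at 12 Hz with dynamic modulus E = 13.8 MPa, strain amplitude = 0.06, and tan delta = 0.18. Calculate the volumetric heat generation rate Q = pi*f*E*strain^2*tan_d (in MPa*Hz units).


Q = pi * f * E * strain^2 * tan_d
= pi * 12 * 13.8 * 0.06^2 * 0.18
= pi * 12 * 13.8 * 0.0036 * 0.18
= 0.3371

Q = 0.3371


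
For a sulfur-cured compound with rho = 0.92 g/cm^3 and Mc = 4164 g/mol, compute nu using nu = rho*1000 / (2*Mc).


nu = rho * 1000 / (2 * Mc)
nu = 0.92 * 1000 / (2 * 4164)
nu = 920.0 / 8328
nu = 0.1105 mol/L

0.1105 mol/L


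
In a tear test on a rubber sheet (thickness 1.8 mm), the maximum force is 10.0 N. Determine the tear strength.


Tear strength = force / thickness
= 10.0 / 1.8
= 5.56 N/mm

5.56 N/mm


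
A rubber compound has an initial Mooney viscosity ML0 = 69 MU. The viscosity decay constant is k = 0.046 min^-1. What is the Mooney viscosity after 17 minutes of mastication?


ML = ML0 * exp(-k * t)
ML = 69 * exp(-0.046 * 17)
ML = 69 * 0.4575
ML = 31.57 MU

31.57 MU


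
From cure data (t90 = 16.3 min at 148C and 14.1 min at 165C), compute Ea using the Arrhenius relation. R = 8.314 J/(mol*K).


T1 = 421.15 K, T2 = 438.15 K
1/T1 - 1/T2 = 9.2128e-05
ln(t1/t2) = ln(16.3/14.1) = 0.1450
Ea = 8.314 * 0.1450 / 9.2128e-05 = 13084.5774 J/mol
Ea = 13.08 kJ/mol

13.08 kJ/mol


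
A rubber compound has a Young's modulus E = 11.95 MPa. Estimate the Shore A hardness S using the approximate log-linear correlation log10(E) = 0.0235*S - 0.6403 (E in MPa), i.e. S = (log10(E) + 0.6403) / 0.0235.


log10(E) = 0.0235*S - 0.6403  =>  S = (log10(E) + 0.6403) / 0.0235
log10(11.95) = 1.077368
S = (1.077368 + 0.6403) / 0.0235 = 1.717668 / 0.0235
S = 73.1

Shore A = 73.1


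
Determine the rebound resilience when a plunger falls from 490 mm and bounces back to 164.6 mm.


Resilience = h_rebound / h_drop * 100
= 164.6 / 490 * 100
= 33.6%

33.6%


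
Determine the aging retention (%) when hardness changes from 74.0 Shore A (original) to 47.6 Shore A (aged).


Retention = aged / original * 100
= 47.6 / 74.0 * 100
= 64.3%

64.3%


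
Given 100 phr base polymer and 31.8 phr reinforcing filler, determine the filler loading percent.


Filler % = filler / (rubber + filler) * 100
= 31.8 / (100 + 31.8) * 100
= 31.8 / 131.8 * 100
= 24.13%

24.13%


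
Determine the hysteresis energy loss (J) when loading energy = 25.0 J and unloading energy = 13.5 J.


Hysteresis loss = loading - unloading
= 25.0 - 13.5
= 11.5 J

11.5 J


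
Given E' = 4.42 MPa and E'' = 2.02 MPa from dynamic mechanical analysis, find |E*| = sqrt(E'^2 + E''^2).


|E*| = sqrt(E'^2 + E''^2)
= sqrt(4.42^2 + 2.02^2)
= sqrt(19.5364 + 4.0804)
= 4.86 MPa

4.86 MPa


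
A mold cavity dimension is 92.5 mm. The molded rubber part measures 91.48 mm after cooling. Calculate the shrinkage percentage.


Shrinkage = (mold - part) / mold * 100
= (92.5 - 91.48) / 92.5 * 100
= 1.02 / 92.5 * 100
= 1.1%

1.1%


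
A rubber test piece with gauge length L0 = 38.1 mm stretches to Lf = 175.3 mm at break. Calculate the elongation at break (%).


Elongation = (Lf - L0) / L0 * 100
= (175.3 - 38.1) / 38.1 * 100
= 137.2 / 38.1 * 100
= 360.1%

360.1%


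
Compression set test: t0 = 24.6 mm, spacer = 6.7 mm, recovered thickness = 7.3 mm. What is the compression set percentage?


CS = (t0 - recovered) / (t0 - ts) * 100
= (24.6 - 7.3) / (24.6 - 6.7) * 100
= 17.3 / 17.9 * 100
= 96.6%

96.6%


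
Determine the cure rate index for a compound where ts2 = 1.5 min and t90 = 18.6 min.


CRI = 100 / (t90 - ts2)
= 100 / (18.6 - 1.5)
= 100 / 17.1
= 5.85 min^-1

5.85 min^-1


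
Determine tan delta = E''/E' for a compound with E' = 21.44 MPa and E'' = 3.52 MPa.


tan delta = E'' / E'
= 3.52 / 21.44
= 0.1642

tan delta = 0.1642


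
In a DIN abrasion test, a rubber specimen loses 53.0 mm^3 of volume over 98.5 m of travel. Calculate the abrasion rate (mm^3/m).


Rate = volume_loss / distance
= 53.0 / 98.5
= 0.538 mm^3/m

0.538 mm^3/m


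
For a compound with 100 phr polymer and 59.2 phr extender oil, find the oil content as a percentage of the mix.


Oil % = oil / (100 + oil) * 100
= 59.2 / (100 + 59.2) * 100
= 59.2 / 159.2 * 100
= 37.19%

37.19%


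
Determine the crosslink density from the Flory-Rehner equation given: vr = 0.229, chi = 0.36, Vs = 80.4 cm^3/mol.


ln(1 - vr) = ln(1 - 0.229) = -0.2601
Numerator = -((-0.2601) + 0.229 + 0.36 * 0.229^2) = 0.0122
Denominator = 80.4 * (0.229^(1/3) - 0.229/2) = 39.9832
nu = 0.0122 / 39.9832 = 3.0483e-04 mol/cm^3

3.0483e-04 mol/cm^3


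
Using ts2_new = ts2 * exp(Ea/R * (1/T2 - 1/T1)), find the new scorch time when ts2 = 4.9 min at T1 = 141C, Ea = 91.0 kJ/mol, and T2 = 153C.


Convert temperatures: T1 = 141 + 273.15 = 414.15 K, T2 = 153 + 273.15 = 426.15 K
ts2_new = 4.9 * exp(91000 / 8.314 * (1/426.15 - 1/414.15))
1/T2 - 1/T1 = -6.7993e-05
ts2_new = 2.33 min

2.33 min


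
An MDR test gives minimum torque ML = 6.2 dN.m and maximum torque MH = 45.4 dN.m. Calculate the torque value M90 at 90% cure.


M90 = ML + 0.9 * (MH - ML)
M90 = 6.2 + 0.9 * (45.4 - 6.2)
M90 = 6.2 + 0.9 * 39.2
M90 = 41.48 dN.m

41.48 dN.m


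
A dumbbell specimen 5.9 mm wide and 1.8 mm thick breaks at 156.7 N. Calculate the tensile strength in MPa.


Area = width * thickness = 5.9 * 1.8 = 10.62 mm^2
TS = force / area = 156.7 / 10.62 = 14.76 MPa

14.76 MPa


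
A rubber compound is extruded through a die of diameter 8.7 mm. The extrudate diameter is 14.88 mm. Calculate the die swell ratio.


Die swell ratio = D_extrudate / D_die
= 14.88 / 8.7
= 1.71

Die swell = 1.71


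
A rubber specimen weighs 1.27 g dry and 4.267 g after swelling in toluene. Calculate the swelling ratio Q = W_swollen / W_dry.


Q = W_swollen / W_dry
Q = 4.267 / 1.27
Q = 3.36

Q = 3.36


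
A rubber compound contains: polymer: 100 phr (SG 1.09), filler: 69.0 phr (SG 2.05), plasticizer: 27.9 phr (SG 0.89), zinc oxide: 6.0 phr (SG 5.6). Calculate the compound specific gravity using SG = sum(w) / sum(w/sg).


Sum of weights = 202.9
Volume contributions:
  polymer: 100/1.09 = 91.7431
  filler: 69.0/2.05 = 33.6585
  plasticizer: 27.9/0.89 = 31.3483
  zinc oxide: 6.0/5.6 = 1.0714
Sum of volumes = 157.8214
SG = 202.9 / 157.8214 = 1.286

SG = 1.286


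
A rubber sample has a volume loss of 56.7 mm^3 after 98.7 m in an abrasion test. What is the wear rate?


Rate = volume_loss / distance
= 56.7 / 98.7
= 0.574 mm^3/m

0.574 mm^3/m


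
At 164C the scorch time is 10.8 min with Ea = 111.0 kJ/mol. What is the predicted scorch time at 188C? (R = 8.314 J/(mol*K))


Convert temperatures: T1 = 164 + 273.15 = 437.15 K, T2 = 188 + 273.15 = 461.15 K
ts2_new = 10.8 * exp(111000 / 8.314 * (1/461.15 - 1/437.15))
1/T2 - 1/T1 = -1.1905e-04
ts2_new = 2.2 min

2.2 min


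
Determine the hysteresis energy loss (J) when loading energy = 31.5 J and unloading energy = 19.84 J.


Hysteresis loss = loading - unloading
= 31.5 - 19.84
= 11.66 J

11.66 J


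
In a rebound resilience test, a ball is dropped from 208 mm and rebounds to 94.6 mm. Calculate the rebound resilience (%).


Resilience = h_rebound / h_drop * 100
= 94.6 / 208 * 100
= 45.5%

45.5%


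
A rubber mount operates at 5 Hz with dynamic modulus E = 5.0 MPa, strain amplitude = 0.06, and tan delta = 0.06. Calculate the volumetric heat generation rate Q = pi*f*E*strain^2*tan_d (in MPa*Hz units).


Q = pi * f * E * strain^2 * tan_d
= pi * 5 * 5.0 * 0.06^2 * 0.06
= pi * 5 * 5.0 * 0.0036 * 0.06
= 0.0170

Q = 0.0170


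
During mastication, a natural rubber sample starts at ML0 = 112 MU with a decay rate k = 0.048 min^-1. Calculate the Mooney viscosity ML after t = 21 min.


ML = ML0 * exp(-k * t)
ML = 112 * exp(-0.048 * 21)
ML = 112 * 0.3649
ML = 40.87 MU

40.87 MU


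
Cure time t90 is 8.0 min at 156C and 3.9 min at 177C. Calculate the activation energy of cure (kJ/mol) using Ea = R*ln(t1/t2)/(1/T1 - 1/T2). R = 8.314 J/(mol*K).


T1 = 429.15 K, T2 = 450.15 K
1/T1 - 1/T2 = 1.0871e-04
ln(t1/t2) = ln(8.0/3.9) = 0.7185
Ea = 8.314 * 0.7185 / 1.0871e-04 = 54949.3686 J/mol
Ea = 54.95 kJ/mol

54.95 kJ/mol


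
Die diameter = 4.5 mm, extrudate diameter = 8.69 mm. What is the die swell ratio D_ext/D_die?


Die swell ratio = D_extrudate / D_die
= 8.69 / 4.5
= 1.931

Die swell = 1.931


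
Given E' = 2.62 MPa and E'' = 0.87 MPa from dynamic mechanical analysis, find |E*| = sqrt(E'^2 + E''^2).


|E*| = sqrt(E'^2 + E''^2)
= sqrt(2.62^2 + 0.87^2)
= sqrt(6.8644 + 0.7569)
= 2.761 MPa

2.761 MPa


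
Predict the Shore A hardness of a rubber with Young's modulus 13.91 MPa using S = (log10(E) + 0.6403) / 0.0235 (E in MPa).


log10(E) = 0.0235*S - 0.6403  =>  S = (log10(E) + 0.6403) / 0.0235
log10(13.91) = 1.143327
S = (1.143327 + 0.6403) / 0.0235 = 1.783627 / 0.0235
S = 75.9

Shore A = 75.9


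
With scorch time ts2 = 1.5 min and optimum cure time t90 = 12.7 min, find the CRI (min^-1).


CRI = 100 / (t90 - ts2)
= 100 / (12.7 - 1.5)
= 100 / 11.2
= 8.93 min^-1

8.93 min^-1


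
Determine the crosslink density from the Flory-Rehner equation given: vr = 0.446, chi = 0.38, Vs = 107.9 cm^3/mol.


ln(1 - vr) = ln(1 - 0.446) = -0.5906
Numerator = -((-0.5906) + 0.446 + 0.38 * 0.446^2) = 0.0690
Denominator = 107.9 * (0.446^(1/3) - 0.446/2) = 58.3774
nu = 0.0690 / 58.3774 = 0.0012 mol/cm^3

0.0012 mol/cm^3


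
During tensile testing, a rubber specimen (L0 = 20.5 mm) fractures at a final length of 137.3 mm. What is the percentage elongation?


Elongation = (Lf - L0) / L0 * 100
= (137.3 - 20.5) / 20.5 * 100
= 116.8 / 20.5 * 100
= 569.8%

569.8%


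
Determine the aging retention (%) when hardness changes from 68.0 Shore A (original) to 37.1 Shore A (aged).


Retention = aged / original * 100
= 37.1 / 68.0 * 100
= 54.6%

54.6%


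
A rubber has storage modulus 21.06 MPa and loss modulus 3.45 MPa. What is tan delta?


tan delta = E'' / E'
= 3.45 / 21.06
= 0.1638

tan delta = 0.1638


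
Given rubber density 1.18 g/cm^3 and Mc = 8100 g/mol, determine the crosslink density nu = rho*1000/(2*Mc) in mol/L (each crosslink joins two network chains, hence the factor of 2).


nu = rho * 1000 / (2 * Mc)
nu = 1.18 * 1000 / (2 * 8100)
nu = 1180.0 / 16200
nu = 0.0728 mol/L

0.0728 mol/L


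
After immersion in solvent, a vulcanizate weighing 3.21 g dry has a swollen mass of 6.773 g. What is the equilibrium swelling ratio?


Q = W_swollen / W_dry
Q = 6.773 / 3.21
Q = 2.11

Q = 2.11


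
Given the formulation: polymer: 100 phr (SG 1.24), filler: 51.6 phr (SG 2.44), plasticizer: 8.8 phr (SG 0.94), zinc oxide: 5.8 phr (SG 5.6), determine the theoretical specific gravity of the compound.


Sum of weights = 166.2
Volume contributions:
  polymer: 100/1.24 = 80.6452
  filler: 51.6/2.44 = 21.1475
  plasticizer: 8.8/0.94 = 9.3617
  zinc oxide: 5.8/5.6 = 1.0357
Sum of volumes = 112.1901
SG = 166.2 / 112.1901 = 1.481

SG = 1.481


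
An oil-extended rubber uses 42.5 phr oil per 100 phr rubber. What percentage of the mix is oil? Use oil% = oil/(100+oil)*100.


Oil % = oil / (100 + oil) * 100
= 42.5 / (100 + 42.5) * 100
= 42.5 / 142.5 * 100
= 29.82%

29.82%


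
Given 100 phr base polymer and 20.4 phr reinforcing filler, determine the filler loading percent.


Filler % = filler / (rubber + filler) * 100
= 20.4 / (100 + 20.4) * 100
= 20.4 / 120.4 * 100
= 16.94%

16.94%
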